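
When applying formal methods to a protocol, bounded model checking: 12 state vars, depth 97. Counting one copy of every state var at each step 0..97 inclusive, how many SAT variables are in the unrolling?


BMC unrolls to depth k, creating one copy of each state var for steps 0..k.
Step count = 97 + 1 = 98 (steps 0 through 97)
Vars per step = 12
Total = 12 * 98 = 1176

1176


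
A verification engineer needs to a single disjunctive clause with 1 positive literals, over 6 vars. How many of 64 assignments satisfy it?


Step 1: Total=2^6=64
Step 2: Unsat when all 1 false: 2^5=32
Step 3: Sat=64-32=32

32


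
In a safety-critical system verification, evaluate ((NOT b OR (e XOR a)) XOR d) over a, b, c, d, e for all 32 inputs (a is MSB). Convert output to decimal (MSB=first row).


Formula: ((NOT b OR (e XOR a)) XOR d) over a, b, c, d, e (32 rows)
Evaluate each row (bits = a,b,c,d,e, MSB first):
  row 0 [00000]: ((NOT 0 OR (0 XOR 0)) XOR 0) -> 1
  row 1 [00001]: ((NOT 0 OR (1 XOR 0)) XOR 0) -> 1
  row 2 [00010]: ((NOT 0 OR (0 XOR 0)) XOR 1) -> 0
  row 3 [00011]: ((NOT 0 OR (1 XOR 0)) XOR 1) -> 0
  row 4 [00100]: ((NOT 0 OR (0 XOR 0)) XOR 0) -> 1
  row 5 [00101]: ((NOT 0 OR (1 XOR 0)) XOR 0) -> 1
  row 6 [00110]: ((NOT 0 OR (0 XOR 0)) XOR 1) -> 0
  row 7 [00111]: ((NOT 0 OR (1 XOR 0)) XOR 1) -> 0
  row 8 [01000]: ((NOT 1 OR (0 XOR 0)) XOR 0) -> 0
  row 9 [01001]: ((NOT 1 OR (1 XOR 0)) XOR 0) -> 1
  row 10 [01010]: ((NOT 1 OR (0 XOR 0)) XOR 1) -> 1
  row 11 [01011]: ((NOT 1 OR (1 XOR 0)) XOR 1) -> 0
  row 12 [01100]: ((NOT 1 OR (0 XOR 0)) XOR 0) -> 0
  row 13 [01101]: ((NOT 1 OR (1 XOR 0)) XOR 0) -> 1
  row 14 [01110]: ((NOT 1 OR (0 XOR 0)) XOR 1) -> 1
  row 15 [01111]: ((NOT 1 OR (1 XOR 0)) XOR 1) -> 0
  row 16 [10000]: ((NOT 0 OR (0 XOR 1)) XOR 0) -> 1
  row 17 [10001]: ((NOT 0 OR (1 XOR 1)) XOR 0) -> 1
  row 18 [10010]: ((NOT 0 OR (0 XOR 1)) XOR 1) -> 0
  row 19 [10011]: ((NOT 0 OR (1 XOR 1)) XOR 1) -> 0
  row 20 [10100]: ((NOT 0 OR (0 XOR 1)) XOR 0) -> 1
  row 21 [10101]: ((NOT 0 OR (1 XOR 1)) XOR 0) -> 1
  row 22 [10110]: ((NOT 0 OR (0 XOR 1)) XOR 1) -> 0
  row 23 [10111]: ((NOT 0 OR (1 XOR 1)) XOR 1) -> 0
  row 24 [11000]: ((NOT 1 OR (0 XOR 1)) XOR 0) -> 1
  row 25 [11001]: ((NOT 1 OR (1 XOR 1)) XOR 0) -> 0
  row 26 [11010]: ((NOT 1 OR (0 XOR 1)) XOR 1) -> 0
  row 27 [11011]: ((NOT 1 OR (1 XOR 1)) XOR 1) -> 1
  row 28 [11100]: ((NOT 1 OR (0 XOR 1)) XOR 0) -> 1
  row 29 [11101]: ((NOT 1 OR (1 XOR 1)) XOR 0) -> 0
  row 30 [11110]: ((NOT 1 OR (0 XOR 1)) XOR 1) -> 0
  row 31 [11111]: ((NOT 1 OR (1 XOR 1)) XOR 1) -> 1
Full result column, 4 rows per line (a,b,c fixed per line; d,e runs 00..11 left to right):
  rows 0-3 [a,b,c=000]: 1100  = hex C
  rows 4-7 [a,b,c=001]: 1100  = hex C
  rows 8-11 [a,b,c=010]: 0110  = hex 6
  rows 12-15 [a,b,c=011]: 0110  = hex 6
  rows 16-19 [a,b,c=100]: 1100  = hex C
  rows 20-23 [a,b,c=101]: 1100  = hex C
  rows 24-27 [a,b,c=110]: 1001  = hex 9
  rows 28-31 [a,b,c=111]: 1001  = hex 9
Output column (row 0 .. row 31) = 11001100011001101100110010011001
Output column grouped in 4s = 1100 1100 0110 0110 1100 1100 1001 1001 = 0xCC66CC99
Convert to decimal digit by digit (value = value*16 + digit):
  C -> 12
  12*16 + 12 (C) = 204
  204*16 + 6 = 3270
  3270*16 + 6 = 52326
  52326*16 + 12 (C) = 837228
  837228*16 + 12 (C) = 13395660
  13395660*16 + 9 = 214330569
  214330569*16 + 9 = 3429289113
Decimal = 3429289113

3429289113


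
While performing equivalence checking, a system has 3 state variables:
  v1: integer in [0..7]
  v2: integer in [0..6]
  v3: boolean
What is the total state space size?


State space = product of domain sizes of all variables.
Domain sizes:
  v1 (integer in [0..7]): 8
  v2 (integer in [0..6]): 7
  v3 (boolean): 2
Product = 8 * 7 * 2 = 112

112


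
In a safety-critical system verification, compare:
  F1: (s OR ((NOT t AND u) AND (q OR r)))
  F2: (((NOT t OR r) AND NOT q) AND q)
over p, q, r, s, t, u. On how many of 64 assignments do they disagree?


F1 = (s OR ((NOT t AND u) AND (q OR r)))
F2 = (((NOT t OR r) AND NOT q) AND q)
Evaluate both on each of 64 rows (bits = p,q,r,s,t,u):
  row 0 [000000]: F1=0 F2=0 -> 0
  row 1 [000001]: F1=0 F2=0 -> 0
  row 2 [000010]: F1=0 F2=0 -> 0
  row 3 [000011]: F1=0 F2=0 -> 0
  row 4 [000100]: F1=1 F2=0 (differ) -> 1
  (every remaining row is evaluated the same way; all 64 results are listed next)
Full result column, 8 rows per line (p,q,r fixed per line; s,t,u runs 000..111 left to right):
  rows 0-7 [p,q,r=000]: 00001111  (ones: 4)
  rows 8-15 [p,q,r=001]: 01001111  (ones: 5)
  rows 16-23 [p,q,r=010]: 01001111  (ones: 5)
  rows 24-31 [p,q,r=011]: 01001111  (ones: 5)
  rows 32-39 [p,q,r=100]: 00001111  (ones: 4)
  rows 40-47 [p,q,r=101]: 01001111  (ones: 5)
  rows 48-55 [p,q,r=110]: 01001111  (ones: 5)
  rows 56-63 [p,q,r=111]: 01001111  (ones: 5)
Disagreements = 4+5+5+5+4+5+5+5 = 38

38


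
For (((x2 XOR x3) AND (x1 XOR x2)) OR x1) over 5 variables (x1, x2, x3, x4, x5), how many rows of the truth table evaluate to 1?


Formula: (((x2 XOR x3) AND (x1 XOR x2)) OR x1) over 5 vars (32 rows)
Evaluate each row (x1, x2, x3, x4, x5 as bits, MSB first):
  row 0 [00000]: (((0 XOR 0) AND (0 XOR 0)) OR 0) -> 0
  row 1 [00001]: (((0 XOR 0) AND (0 XOR 0)) OR 0) -> 0
  row 2 [00010]: (((0 XOR 0) AND (0 XOR 0)) OR 0) -> 0
  row 3 [00011]: (((0 XOR 0) AND (0 XOR 0)) OR 0) -> 0
  row 4 [00100]: (((0 XOR 1) AND (0 XOR 0)) OR 0) -> 0
  row 5 [00101]: (((0 XOR 1) AND (0 XOR 0)) OR 0) -> 0
  row 6 [00110]: (((0 XOR 1) AND (0 XOR 0)) OR 0) -> 0
  row 7 [00111]: (((0 XOR 1) AND (0 XOR 0)) OR 0) -> 0
  row 8 [01000]: (((1 XOR 0) AND (0 XOR 1)) OR 0) -> 1
  row 9 [01001]: (((1 XOR 0) AND (0 XOR 1)) OR 0) -> 1
  row 10 [01010]: (((1 XOR 0) AND (0 XOR 1)) OR 0) -> 1
  row 11 [01011]: (((1 XOR 0) AND (0 XOR 1)) OR 0) -> 1
  row 12 [01100]: (((1 XOR 1) AND (0 XOR 1)) OR 0) -> 0
  row 13 [01101]: (((1 XOR 1) AND (0 XOR 1)) OR 0) -> 0
  row 14 [01110]: (((1 XOR 1) AND (0 XOR 1)) OR 0) -> 0
  row 15 [01111]: (((1 XOR 1) AND (0 XOR 1)) OR 0) -> 0
  row 16 [10000]: (((0 XOR 0) AND (1 XOR 0)) OR 1) -> 1
  row 17 [10001]: (((0 XOR 0) AND (1 XOR 0)) OR 1) -> 1
  row 18 [10010]: (((0 XOR 0) AND (1 XOR 0)) OR 1) -> 1
  row 19 [10011]: (((0 XOR 0) AND (1 XOR 0)) OR 1) -> 1
  row 20 [10100]: (((0 XOR 1) AND (1 XOR 0)) OR 1) -> 1
  row 21 [10101]: (((0 XOR 1) AND (1 XOR 0)) OR 1) -> 1
  row 22 [10110]: (((0 XOR 1) AND (1 XOR 0)) OR 1) -> 1
  row 23 [10111]: (((0 XOR 1) AND (1 XOR 0)) OR 1) -> 1
  row 24 [11000]: (((1 XOR 0) AND (1 XOR 1)) OR 1) -> 1
  row 25 [11001]: (((1 XOR 0) AND (1 XOR 1)) OR 1) -> 1
  row 26 [11010]: (((1 XOR 0) AND (1 XOR 1)) OR 1) -> 1
  row 27 [11011]: (((1 XOR 0) AND (1 XOR 1)) OR 1) -> 1
  row 28 [11100]: (((1 XOR 1) AND (1 XOR 1)) OR 1) -> 1
  row 29 [11101]: (((1 XOR 1) AND (1 XOR 1)) OR 1) -> 1
  row 30 [11110]: (((1 XOR 1) AND (1 XOR 1)) OR 1) -> 1
  row 31 [11111]: (((1 XOR 1) AND (1 XOR 1)) OR 1) -> 1
Full result column, 8 rows per line (x1,x2 fixed per line; x3,x4,x5 runs 000..111 left to right):
  rows 0-7 [x1,x2=00]: 00000000  (ones: 0)
  rows 8-15 [x1,x2=01]: 11110000  (ones: 4)
  rows 16-23 [x1,x2=10]: 11111111  (ones: 8)
  rows 24-31 [x1,x2=11]: 11111111  (ones: 8)
Count of 1-rows = 0+4+8+8 = 20

20


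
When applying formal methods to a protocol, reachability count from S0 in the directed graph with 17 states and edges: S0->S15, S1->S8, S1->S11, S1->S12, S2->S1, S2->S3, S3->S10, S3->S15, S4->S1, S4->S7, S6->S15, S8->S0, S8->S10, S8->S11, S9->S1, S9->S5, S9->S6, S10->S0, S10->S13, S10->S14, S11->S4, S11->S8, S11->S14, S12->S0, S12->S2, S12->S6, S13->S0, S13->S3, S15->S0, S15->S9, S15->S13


BFS from S0:
  layer 0: {S0}
  layer 1: {S15}
  layer 2: {S9, S13}
  layer 3: {S1, S3, S5, S6}
  layer 4: {S8, S10, S11, S12}
  layer 5: {S2, S4, S14}
  layer 6: {S7}
Reachable set: {S0, S1, S2, S3, S4, S5, S6, S7, S8, S9, S10, S11, S12, S13, S14, S15}
Count = 16

16


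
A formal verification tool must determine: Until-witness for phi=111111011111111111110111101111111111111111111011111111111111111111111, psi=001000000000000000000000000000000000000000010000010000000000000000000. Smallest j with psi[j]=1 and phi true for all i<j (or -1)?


(phi U psi) at 0: need smallest j with psi[j]=1 and phi[i]=1 for all i in [0,j).
Scan from step 0:
  step 0: phi=1, psi=0 -> continue
  step 1: phi=1, psi=0 -> continue
  step 2: psi=1 and phi held for [0,2) -> witness found
Witness step = 2

2


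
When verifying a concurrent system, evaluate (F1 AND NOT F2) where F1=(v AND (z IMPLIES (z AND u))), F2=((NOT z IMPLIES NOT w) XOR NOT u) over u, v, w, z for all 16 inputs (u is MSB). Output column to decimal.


F1 = (v AND (z IMPLIES (z AND u)))
F2 = ((NOT z IMPLIES NOT w) XOR NOT u)
Counterexample to F1=>F2 is where F1=1 and F2=0.
Evaluate each row (bits = u,v,w,z, MSB first):
  row 0 [0000]: F1=0 F2=0 -> F1&~F2 -> 0
  row 1 [0001]: F1=0 F2=0 -> F1&~F2 -> 0
  row 2 [0010]: F1=0 F2=1 -> F1&~F2 -> 0
  row 3 [0011]: F1=0 F2=0 -> F1&~F2 -> 0
  row 4 [0100]: F1=1 F2=0 -> F1&~F2 -> 1
  row 5 [0101]: F1=0 F2=0 -> F1&~F2 -> 0
  row 6 [0110]: F1=1 F2=1 -> F1&~F2 -> 0
  row 7 [0111]: F1=0 F2=0 -> F1&~F2 -> 0
  row 8 [1000]: F1=0 F2=1 -> F1&~F2 -> 0
  row 9 [1001]: F1=0 F2=1 -> F1&~F2 -> 0
  row 10 [1010]: F1=0 F2=0 -> F1&~F2 -> 0
  row 11 [1011]: F1=0 F2=1 -> F1&~F2 -> 0
  row 12 [1100]: F1=1 F2=1 -> F1&~F2 -> 0
  row 13 [1101]: F1=1 F2=1 -> F1&~F2 -> 0
  row 14 [1110]: F1=1 F2=0 -> F1&~F2 -> 1
  row 15 [1111]: F1=1 F2=1 -> F1&~F2 -> 0
Full result column, 4 rows per line (u,v fixed per line; w,z runs 00..11 left to right):
  rows 0-3 [u,v=00]: 0000  = hex 0
  rows 4-7 [u,v=01]: 1000  = hex 8
  rows 8-11 [u,v=10]: 0000  = hex 0
  rows 12-15 [u,v=11]: 0010  = hex 2
Counterexample vector (row 0 .. row 15) = 0000100000000010
Output column grouped in 4s = 0000 1000 0000 0010 = 0x0802
Convert to decimal digit by digit (value = value*16 + digit):
  0 -> 0
  0*16 + 8 = 8
  8*16 + 0 = 128
  128*16 + 2 = 2050
Decimal = 2050

2050


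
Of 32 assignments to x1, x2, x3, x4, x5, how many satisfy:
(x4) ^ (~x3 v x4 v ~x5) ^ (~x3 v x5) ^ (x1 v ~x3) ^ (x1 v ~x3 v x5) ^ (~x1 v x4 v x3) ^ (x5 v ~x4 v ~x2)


CNF with 7 clauses over 5 vars (32 assignments).
An assignment satisfies CNF iff every clause has >=1 true literal.
Check each row (bits = x1,x2,x3,x4,x5; clause T/F shown):
  row 0 [00000]: clauses=FTTTTTT -> 0
  row 1 [00001]: clauses=FTTTTTT -> 0
  row 2 [00010]: clauses=TTTTTTT -> 1
  row 3 [00011]: clauses=TTTTTTT -> 1
  row 4 [00100]: clauses=FTFFFTT -> 0
  row 5 [00101]: clauses=FFTFTTT -> 0
  row 6 [00110]: clauses=TTFFFTT -> 0
  row 7 [00111]: clauses=TTTFTTT -> 0
  row 8 [01000]: clauses=FTTTTTT -> 0
  row 9 [01001]: clauses=FTTTTTT -> 0
  row 10 [01010]: clauses=TTTTTTF -> 0
  row 11 [01011]: clauses=TTTTTTT -> 1
  row 12 [01100]: clauses=FTFFFTT -> 0
  row 13 [01101]: clauses=FFTFTTT -> 0
  row 14 [01110]: clauses=TTFFFTF -> 0
  row 15 [01111]: clauses=TTTFTTT -> 0
  row 16 [10000]: clauses=FTTTTFT -> 0
  row 17 [10001]: clauses=FTTTTFT -> 0
  row 18 [10010]: clauses=TTTTTTT -> 1
  row 19 [10011]: clauses=TTTTTTT -> 1
  row 20 [10100]: clauses=FTFTTTT -> 0
  row 21 [10101]: clauses=FFTTTTT -> 0
  row 22 [10110]: clauses=TTFTTTT -> 0
  row 23 [10111]: clauses=TTTTTTT -> 1
  row 24 [11000]: clauses=FTTTTFT -> 0
  row 25 [11001]: clauses=FTTTTFT -> 0
  row 26 [11010]: clauses=TTTTTTF -> 0
  row 27 [11011]: clauses=TTTTTTT -> 1
  row 28 [11100]: clauses=FTFTTTT -> 0
  row 29 [11101]: clauses=FFTTTTT -> 0
  row 30 [11110]: clauses=TTFTTTF -> 0
  row 31 [11111]: clauses=TTTTTTT -> 1
Full result column, 8 rows per line (x1,x2 fixed per line; x3,x4,x5 runs 000..111 left to right):
  rows 0-7 [x1,x2=00]: 00110000  (ones: 2)
  rows 8-15 [x1,x2=01]: 00010000  (ones: 1)
  rows 16-23 [x1,x2=10]: 00110001  (ones: 3)
  rows 24-31 [x1,x2=11]: 00010001  (ones: 2)
Satisfying assignments = 2+1+3+2 = 8

8


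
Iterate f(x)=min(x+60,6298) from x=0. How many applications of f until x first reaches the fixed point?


Step 1: x=0, cap=6298, increment=60
Step 2: x grows by 60 each step until capped at 6298; fixed point is x=6298
Step 3: iterations = ceil(6298/60) = 105

105


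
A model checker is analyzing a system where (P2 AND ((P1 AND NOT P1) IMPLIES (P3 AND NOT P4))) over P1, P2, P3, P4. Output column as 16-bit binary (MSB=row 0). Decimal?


Formula: (P2 AND ((P1 AND NOT P1) IMPLIES (P3 AND NOT P4))) over P1, P2, P3, P4 (16 rows)
Evaluate each row (bits = P1,P2,P3,P4, MSB first):
  row 0 [0000]: (0 AND ((0 AND NOT 0) IMPLIES (0 AND NOT 0))) -> 0
  row 1 [0001]: (0 AND ((0 AND NOT 0) IMPLIES (0 AND NOT 1))) -> 0
  row 2 [0010]: (0 AND ((0 AND NOT 0) IMPLIES (1 AND NOT 0))) -> 0
  row 3 [0011]: (0 AND ((0 AND NOT 0) IMPLIES (1 AND NOT 1))) -> 0
  row 4 [0100]: (1 AND ((0 AND NOT 0) IMPLIES (0 AND NOT 0))) -> 1
  row 5 [0101]: (1 AND ((0 AND NOT 0) IMPLIES (0 AND NOT 1))) -> 1
  row 6 [0110]: (1 AND ((0 AND NOT 0) IMPLIES (1 AND NOT 0))) -> 1
  row 7 [0111]: (1 AND ((0 AND NOT 0) IMPLIES (1 AND NOT 1))) -> 1
  row 8 [1000]: (0 AND ((1 AND NOT 1) IMPLIES (0 AND NOT 0))) -> 0
  row 9 [1001]: (0 AND ((1 AND NOT 1) IMPLIES (0 AND NOT 1))) -> 0
  row 10 [1010]: (0 AND ((1 AND NOT 1) IMPLIES (1 AND NOT 0))) -> 0
  row 11 [1011]: (0 AND ((1 AND NOT 1) IMPLIES (1 AND NOT 1))) -> 0
  row 12 [1100]: (1 AND ((1 AND NOT 1) IMPLIES (0 AND NOT 0))) -> 1
  row 13 [1101]: (1 AND ((1 AND NOT 1) IMPLIES (0 AND NOT 1))) -> 1
  row 14 [1110]: (1 AND ((1 AND NOT 1) IMPLIES (1 AND NOT 0))) -> 1
  row 15 [1111]: (1 AND ((1 AND NOT 1) IMPLIES (1 AND NOT 1))) -> 1
Full result column, 4 rows per line (P1,P2 fixed per line; P3,P4 runs 00..11 left to right):
  rows 0-3 [P1,P2=00]: 0000  = hex 0
  rows 4-7 [P1,P2=01]: 1111  = hex F
  rows 8-11 [P1,P2=10]: 0000  = hex 0
  rows 12-15 [P1,P2=11]: 1111  = hex F
Output column (row 0 .. row 15) = 0000111100001111
Output column grouped in 4s = 0000 1111 0000 1111 = 0x0F0F
Convert to decimal digit by digit (value = value*16 + digit):
  0 -> 0
  0*16 + 15 (F) = 15
  15*16 + 0 = 240
  240*16 + 15 (F) = 3855
Decimal = 3855

3855


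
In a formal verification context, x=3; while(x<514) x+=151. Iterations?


Step 1: x goes from 3 toward 514 by 151; the body runs while x<514, so iterations = ceil((bound-start)/step)
Step 2: Distance=511
Step 3: ceil(511/151)=4

4


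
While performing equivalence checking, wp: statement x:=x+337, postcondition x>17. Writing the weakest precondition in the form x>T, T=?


Formula: wp(x:=E, P) = P[E/x] (substitute E for x in postcondition)
Step 1: Postcondition: x>17
Step 2: Substitute x+337 for x: x+337>17
Step 3: Solve for x: x > 17-337 = -320

-320


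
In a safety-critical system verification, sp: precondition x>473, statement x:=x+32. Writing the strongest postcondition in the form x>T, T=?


Formula: sp(P, x:=E) = exists old_x. (x = E[old_x/x]) AND P[old_x/x] (old_x is the value of x before the assignment; eliminate old_x by solving x = E[old_x/x] for old_x)
Step 1: Precondition P: x>473, i.e. old_x > 473
Step 2: Assignment gives x = old_x + 32, so old_x = x - 32
Step 3: Substitute into P: x - 32 > 473
Step 4: Simplify: x > 473+32 = 505

505


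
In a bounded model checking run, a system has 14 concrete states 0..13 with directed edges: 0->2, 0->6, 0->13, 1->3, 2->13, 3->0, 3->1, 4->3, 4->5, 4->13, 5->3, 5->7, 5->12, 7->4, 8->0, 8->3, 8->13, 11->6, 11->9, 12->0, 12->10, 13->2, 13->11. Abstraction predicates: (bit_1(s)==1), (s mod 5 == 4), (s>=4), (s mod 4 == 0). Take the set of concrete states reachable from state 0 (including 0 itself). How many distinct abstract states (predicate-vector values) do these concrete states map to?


BFS from 0:
Concrete reachable: {0, 2, 6, 9, 11, 13}
Abstract via predicates (bit_1(s)==1), (s mod 5 == 4), (s>=4), (s mod 4 == 0):
  (0,0,0,1) <- {0}
  (0,0,1,0) <- {13}
  (0,1,1,0) <- {9}
  (1,0,0,0) <- {2}
  (1,0,1,0) <- {6, 11}
Distinct abstract states = 5

5


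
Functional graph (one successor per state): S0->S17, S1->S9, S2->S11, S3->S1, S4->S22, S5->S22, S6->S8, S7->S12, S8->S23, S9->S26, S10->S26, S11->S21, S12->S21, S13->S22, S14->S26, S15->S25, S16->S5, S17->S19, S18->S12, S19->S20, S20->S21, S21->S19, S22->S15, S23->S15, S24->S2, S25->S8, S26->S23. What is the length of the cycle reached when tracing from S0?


Trace from S0 until a state repeats:
  S0 -> S17 -> S19 -> S20 -> S21 -> S19
S19 first seen at step 2, revisited at step 5.
Cycle length = 5 - 2 = 3

3


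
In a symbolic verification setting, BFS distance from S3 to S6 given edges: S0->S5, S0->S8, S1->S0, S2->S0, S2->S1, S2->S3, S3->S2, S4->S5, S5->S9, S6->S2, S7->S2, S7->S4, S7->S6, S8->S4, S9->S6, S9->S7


BFS layer-by-layer from S3:
  dist 0: {S3}
  dist 1: {S2}
  dist 2: {S0, S1}
  dist 3: {S5, S8}
  dist 4: {S4, S9}
  dist 5: {S6, S7}
  -> S6 reached at distance 5
Shortest path length = 5

5


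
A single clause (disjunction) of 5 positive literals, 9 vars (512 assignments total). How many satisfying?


Step 1: Total=2^9=512
Step 2: Unsat when all 5 false: 2^4=16
Step 3: Sat=512-16=496

496


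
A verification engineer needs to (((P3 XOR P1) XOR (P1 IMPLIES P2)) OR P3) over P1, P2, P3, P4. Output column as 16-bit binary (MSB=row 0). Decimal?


Formula: (((P3 XOR P1) XOR (P1 IMPLIES P2)) OR P3) over P1, P2, P3, P4 (16 rows)
Evaluate each row (bits = P1,P2,P3,P4, MSB first):
  row 0 [0000]: (((0 XOR 0) XOR (0 IMPLIES 0)) OR 0) -> 1
  row 1 [0001]: (((0 XOR 0) XOR (0 IMPLIES 0)) OR 0) -> 1
  row 2 [0010]: (((1 XOR 0) XOR (0 IMPLIES 0)) OR 1) -> 1
  row 3 [0011]: (((1 XOR 0) XOR (0 IMPLIES 0)) OR 1) -> 1
  row 4 [0100]: (((0 XOR 0) XOR (0 IMPLIES 1)) OR 0) -> 1
  row 5 [0101]: (((0 XOR 0) XOR (0 IMPLIES 1)) OR 0) -> 1
  row 6 [0110]: (((1 XOR 0) XOR (0 IMPLIES 1)) OR 1) -> 1
  row 7 [0111]: (((1 XOR 0) XOR (0 IMPLIES 1)) OR 1) -> 1
  row 8 [1000]: (((0 XOR 1) XOR (1 IMPLIES 0)) OR 0) -> 1
  row 9 [1001]: (((0 XOR 1) XOR (1 IMPLIES 0)) OR 0) -> 1
  row 10 [1010]: (((1 XOR 1) XOR (1 IMPLIES 0)) OR 1) -> 1
  row 11 [1011]: (((1 XOR 1) XOR (1 IMPLIES 0)) OR 1) -> 1
  row 12 [1100]: (((0 XOR 1) XOR (1 IMPLIES 1)) OR 0) -> 0
  row 13 [1101]: (((0 XOR 1) XOR (1 IMPLIES 1)) OR 0) -> 0
  row 14 [1110]: (((1 XOR 1) XOR (1 IMPLIES 1)) OR 1) -> 1
  row 15 [1111]: (((1 XOR 1) XOR (1 IMPLIES 1)) OR 1) -> 1
Full result column, 4 rows per line (P1,P2 fixed per line; P3,P4 runs 00..11 left to right):
  rows 0-3 [P1,P2=00]: 1111  = hex F
  rows 4-7 [P1,P2=01]: 1111  = hex F
  rows 8-11 [P1,P2=10]: 1111  = hex F
  rows 12-15 [P1,P2=11]: 0011  = hex 3
Output column (row 0 .. row 15) = 1111111111110011
Output column grouped in 4s = 1111 1111 1111 0011 = 0xFFF3
Convert to decimal digit by digit (value = value*16 + digit):
  F -> 15
  15*16 + 15 (F) = 255
  255*16 + 15 (F) = 4095
  4095*16 + 3 = 65523
Decimal = 65523

65523


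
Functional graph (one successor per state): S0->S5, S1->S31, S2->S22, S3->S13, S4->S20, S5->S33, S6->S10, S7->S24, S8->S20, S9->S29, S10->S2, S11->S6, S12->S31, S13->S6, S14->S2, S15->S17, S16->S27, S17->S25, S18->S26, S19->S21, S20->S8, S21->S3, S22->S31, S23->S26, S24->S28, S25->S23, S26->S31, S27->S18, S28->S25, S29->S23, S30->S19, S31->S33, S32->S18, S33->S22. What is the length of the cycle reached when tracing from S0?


Trace from S0 until a state repeats:
  S0 -> S5 -> S33 -> S22 -> S31 -> S33
S33 first seen at step 2, revisited at step 5.
Cycle length = 5 - 2 = 3

3


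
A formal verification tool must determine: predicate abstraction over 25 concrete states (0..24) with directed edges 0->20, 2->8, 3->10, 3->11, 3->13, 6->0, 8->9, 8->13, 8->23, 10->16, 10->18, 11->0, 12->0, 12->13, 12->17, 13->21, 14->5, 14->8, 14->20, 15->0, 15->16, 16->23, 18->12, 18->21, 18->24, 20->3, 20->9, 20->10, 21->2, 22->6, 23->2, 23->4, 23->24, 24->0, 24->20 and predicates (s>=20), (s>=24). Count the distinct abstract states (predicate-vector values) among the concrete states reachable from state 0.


BFS from 0:
Concrete reachable: {0, 2, 3, 4, 8, 9, 10, 11, 12, 13, 16, 17, 18, 20, 21, 23, 24}
Abstract via predicates (s>=20), (s>=24):
  (0,0) <- {0, 2, 3, 4, 8, 9, 10, 11, 12, 13, 16, 17, 18}
  (1,0) <- {20, 21, 23}
  (1,1) <- {24}
Distinct abstract states = 3

3


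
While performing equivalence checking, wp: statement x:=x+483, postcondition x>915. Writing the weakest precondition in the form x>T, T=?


Formula: wp(x:=E, P) = P[E/x] (substitute E for x in postcondition)
Step 1: Postcondition: x>915
Step 2: Substitute x+483 for x: x+483>915
Step 3: Solve for x: x > 915-483 = 432

432


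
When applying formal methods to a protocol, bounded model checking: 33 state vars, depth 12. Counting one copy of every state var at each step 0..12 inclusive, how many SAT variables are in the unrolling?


BMC unrolls to depth k, creating one copy of each state var for steps 0..k.
Step count = 12 + 1 = 13 (steps 0 through 12)
Vars per step = 33
Total = 33 * 13 = 429

429


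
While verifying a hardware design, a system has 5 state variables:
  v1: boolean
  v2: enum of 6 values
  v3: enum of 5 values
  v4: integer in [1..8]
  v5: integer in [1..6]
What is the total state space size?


State space = product of domain sizes of all variables.
Domain sizes:
  v1 (boolean): 2
  v2 (enum of 6 values): 6
  v3 (enum of 5 values): 5
  v4 (integer in [1..8]): 8
  v5 (integer in [1..6]): 6
Product = 2 * 6 * 5 * 8 * 6 = 2880

2880


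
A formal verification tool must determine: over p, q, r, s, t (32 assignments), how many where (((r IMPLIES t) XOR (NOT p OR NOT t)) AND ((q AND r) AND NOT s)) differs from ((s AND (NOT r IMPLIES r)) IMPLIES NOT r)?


F1 = (((r IMPLIES t) XOR (NOT p OR NOT t)) AND ((q AND r) AND NOT s))
F2 = ((s AND (NOT r IMPLIES r)) IMPLIES NOT r)
Evaluate both on each of 32 rows (bits = p,q,r,s,t):
  row 0 [00000]: F1=0 F2=1 (differ) -> 1
  row 1 [00001]: F1=0 F2=1 (differ) -> 1
  row 2 [00010]: F1=0 F2=1 (differ) -> 1
  row 3 [00011]: F1=0 F2=1 (differ) -> 1
  row 4 [00100]: F1=0 F2=1 (differ) -> 1
  row 5 [00101]: F1=0 F2=1 (differ) -> 1
  row 6 [00110]: F1=0 F2=0 -> 0
  row 7 [00111]: F1=0 F2=0 -> 0
  row 8 [01000]: F1=0 F2=1 (differ) -> 1
  row 9 [01001]: F1=0 F2=1 (differ) -> 1
  row 10 [01010]: F1=0 F2=1 (differ) -> 1
  row 11 [01011]: F1=0 F2=1 (differ) -> 1
  row 12 [01100]: F1=1 F2=1 -> 0
  row 13 [01101]: F1=0 F2=1 (differ) -> 1
  row 14 [01110]: F1=0 F2=0 -> 0
  row 15 [01111]: F1=0 F2=0 -> 0
  row 16 [10000]: F1=0 F2=1 (differ) -> 1
  row 17 [10001]: F1=0 F2=1 (differ) -> 1
  row 18 [10010]: F1=0 F2=1 (differ) -> 1
  row 19 [10011]: F1=0 F2=1 (differ) -> 1
  row 20 [10100]: F1=0 F2=1 (differ) -> 1
  row 21 [10101]: F1=0 F2=1 (differ) -> 1
  row 22 [10110]: F1=0 F2=0 -> 0
  row 23 [10111]: F1=0 F2=0 -> 0
  row 24 [11000]: F1=0 F2=1 (differ) -> 1
  row 25 [11001]: F1=0 F2=1 (differ) -> 1
  row 26 [11010]: F1=0 F2=1 (differ) -> 1
  row 27 [11011]: F1=0 F2=1 (differ) -> 1
  row 28 [11100]: F1=1 F2=1 -> 0
  row 29 [11101]: F1=1 F2=1 -> 0
  row 30 [11110]: F1=0 F2=0 -> 0
  row 31 [11111]: F1=0 F2=0 -> 0
Full result column, 8 rows per line (p,q fixed per line; r,s,t runs 000..111 left to right):
  rows 0-7 [p,q=00]: 11111100  (ones: 6)
  rows 8-15 [p,q=01]: 11110100  (ones: 5)
  rows 16-23 [p,q=10]: 11111100  (ones: 6)
  rows 24-31 [p,q=11]: 11110000  (ones: 4)
Disagreements = 6+5+6+4 = 21

21


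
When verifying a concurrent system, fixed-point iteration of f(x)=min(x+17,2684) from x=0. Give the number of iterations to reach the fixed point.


Step 1: x=0, cap=2684, increment=17
Step 2: x grows by 17 each step until capped at 2684; fixed point is x=2684
Step 3: iterations = ceil(2684/17) = 158

158


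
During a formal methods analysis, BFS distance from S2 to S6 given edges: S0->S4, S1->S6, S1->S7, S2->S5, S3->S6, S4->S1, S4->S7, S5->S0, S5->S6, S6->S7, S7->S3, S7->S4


BFS layer-by-layer from S2:
  dist 0: {S2}
  dist 1: {S5}
  dist 2: {S0, S6}
  -> S6 reached at distance 2
Shortest path length = 2

2


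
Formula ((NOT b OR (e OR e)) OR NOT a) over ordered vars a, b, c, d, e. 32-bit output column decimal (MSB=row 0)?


Formula: ((NOT b OR (e OR e)) OR NOT a) over a, b, c, d, e (32 rows)
Evaluate each row (bits = a,b,c,d,e, MSB first):
  row 0 [00000]: ((NOT 0 OR (0 OR 0)) OR NOT 0) -> 1
  row 1 [00001]: ((NOT 0 OR (1 OR 1)) OR NOT 0) -> 1
  row 2 [00010]: ((NOT 0 OR (0 OR 0)) OR NOT 0) -> 1
  row 3 [00011]: ((NOT 0 OR (1 OR 1)) OR NOT 0) -> 1
  row 4 [00100]: ((NOT 0 OR (0 OR 0)) OR NOT 0) -> 1
  row 5 [00101]: ((NOT 0 OR (1 OR 1)) OR NOT 0) -> 1
  row 6 [00110]: ((NOT 0 OR (0 OR 0)) OR NOT 0) -> 1
  row 7 [00111]: ((NOT 0 OR (1 OR 1)) OR NOT 0) -> 1
  row 8 [01000]: ((NOT 1 OR (0 OR 0)) OR NOT 0) -> 1
  row 9 [01001]: ((NOT 1 OR (1 OR 1)) OR NOT 0) -> 1
  row 10 [01010]: ((NOT 1 OR (0 OR 0)) OR NOT 0) -> 1
  row 11 [01011]: ((NOT 1 OR (1 OR 1)) OR NOT 0) -> 1
  row 12 [01100]: ((NOT 1 OR (0 OR 0)) OR NOT 0) -> 1
  row 13 [01101]: ((NOT 1 OR (1 OR 1)) OR NOT 0) -> 1
  row 14 [01110]: ((NOT 1 OR (0 OR 0)) OR NOT 0) -> 1
  row 15 [01111]: ((NOT 1 OR (1 OR 1)) OR NOT 0) -> 1
  row 16 [10000]: ((NOT 0 OR (0 OR 0)) OR NOT 1) -> 1
  row 17 [10001]: ((NOT 0 OR (1 OR 1)) OR NOT 1) -> 1
  row 18 [10010]: ((NOT 0 OR (0 OR 0)) OR NOT 1) -> 1
  row 19 [10011]: ((NOT 0 OR (1 OR 1)) OR NOT 1) -> 1
  row 20 [10100]: ((NOT 0 OR (0 OR 0)) OR NOT 1) -> 1
  row 21 [10101]: ((NOT 0 OR (1 OR 1)) OR NOT 1) -> 1
  row 22 [10110]: ((NOT 0 OR (0 OR 0)) OR NOT 1) -> 1
  row 23 [10111]: ((NOT 0 OR (1 OR 1)) OR NOT 1) -> 1
  row 24 [11000]: ((NOT 1 OR (0 OR 0)) OR NOT 1) -> 0
  row 25 [11001]: ((NOT 1 OR (1 OR 1)) OR NOT 1) -> 1
  row 26 [11010]: ((NOT 1 OR (0 OR 0)) OR NOT 1) -> 0
  row 27 [11011]: ((NOT 1 OR (1 OR 1)) OR NOT 1) -> 1
  row 28 [11100]: ((NOT 1 OR (0 OR 0)) OR NOT 1) -> 0
  row 29 [11101]: ((NOT 1 OR (1 OR 1)) OR NOT 1) -> 1
  row 30 [11110]: ((NOT 1 OR (0 OR 0)) OR NOT 1) -> 0
  row 31 [11111]: ((NOT 1 OR (1 OR 1)) OR NOT 1) -> 1
Full result column, 4 rows per line (a,b,c fixed per line; d,e runs 00..11 left to right):
  rows 0-3 [a,b,c=000]: 1111  = hex F
  rows 4-7 [a,b,c=001]: 1111  = hex F
  rows 8-11 [a,b,c=010]: 1111  = hex F
  rows 12-15 [a,b,c=011]: 1111  = hex F
  rows 16-19 [a,b,c=100]: 1111  = hex F
  rows 20-23 [a,b,c=101]: 1111  = hex F
  rows 24-27 [a,b,c=110]: 0101  = hex 5
  rows 28-31 [a,b,c=111]: 0101  = hex 5
Output column (row 0 .. row 31) = 11111111111111111111111101010101
Output column grouped in 4s = 1111 1111 1111 1111 1111 1111 0101 0101 = 0xFFFFFF55
Convert to decimal digit by digit (value = value*16 + digit):
  F -> 15
  15*16 + 15 (F) = 255
  255*16 + 15 (F) = 4095
  4095*16 + 15 (F) = 65535
  65535*16 + 15 (F) = 1048575
  1048575*16 + 15 (F) = 16777215
  16777215*16 + 5 = 268435445
  268435445*16 + 5 = 4294967125
Decimal = 4294967125

4294967125


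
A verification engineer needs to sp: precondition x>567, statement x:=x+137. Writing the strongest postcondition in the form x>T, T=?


Formula: sp(P, x:=E) = exists old_x. (x = E[old_x/x]) AND P[old_x/x] (old_x is the value of x before the assignment; eliminate old_x by solving x = E[old_x/x] for old_x)
Step 1: Precondition P: x>567, i.e. old_x > 567
Step 2: Assignment gives x = old_x + 137, so old_x = x - 137
Step 3: Substitute into P: x - 137 > 567
Step 4: Simplify: x > 567+137 = 704

704


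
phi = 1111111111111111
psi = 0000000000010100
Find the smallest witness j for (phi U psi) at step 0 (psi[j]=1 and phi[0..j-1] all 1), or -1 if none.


(phi U psi) at 0: need smallest j with psi[j]=1 and phi[i]=1 for all i in [0,j).
Scan from step 0:
  step 0: phi=1, psi=0 -> continue
  step 1: phi=1, psi=0 -> continue
  step 2: phi=1, psi=0 -> continue
  step 3: phi=1, psi=0 -> continue
  step 11: psi=1 and phi held for [0,11) -> witness found
Witness step = 11

11


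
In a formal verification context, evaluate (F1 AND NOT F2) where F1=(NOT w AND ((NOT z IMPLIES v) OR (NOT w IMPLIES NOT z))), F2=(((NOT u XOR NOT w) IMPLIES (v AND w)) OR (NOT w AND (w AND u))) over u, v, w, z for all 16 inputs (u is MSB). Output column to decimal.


F1 = (NOT w AND ((NOT z IMPLIES v) OR (NOT w IMPLIES NOT z)))
F2 = (((NOT u XOR NOT w) IMPLIES (v AND w)) OR (NOT w AND (w AND u)))
Counterexample to F1=>F2 is where F1=1 and F2=0.
Evaluate each row (bits = u,v,w,z, MSB first):
  row 0 [0000]: F1=1 F2=1 -> F1&~F2 -> 0
  row 1 [0001]: F1=1 F2=1 -> F1&~F2 -> 0
  row 2 [0010]: F1=0 F2=0 -> F1&~F2 -> 0
  row 3 [0011]: F1=0 F2=0 -> F1&~F2 -> 0
  row 4 [0100]: F1=1 F2=1 -> F1&~F2 -> 0
  row 5 [0101]: F1=1 F2=1 -> F1&~F2 -> 0
  row 6 [0110]: F1=0 F2=1 -> F1&~F2 -> 0
  row 7 [0111]: F1=0 F2=1 -> F1&~F2 -> 0
  row 8 [1000]: F1=1 F2=0 -> F1&~F2 -> 1
  row 9 [1001]: F1=1 F2=0 -> F1&~F2 -> 1
  row 10 [1010]: F1=0 F2=1 -> F1&~F2 -> 0
  row 11 [1011]: F1=0 F2=1 -> F1&~F2 -> 0
  row 12 [1100]: F1=1 F2=0 -> F1&~F2 -> 1
  row 13 [1101]: F1=1 F2=0 -> F1&~F2 -> 1
  row 14 [1110]: F1=0 F2=1 -> F1&~F2 -> 0
  row 15 [1111]: F1=0 F2=1 -> F1&~F2 -> 0
Full result column, 4 rows per line (u,v fixed per line; w,z runs 00..11 left to right):
  rows 0-3 [u,v=00]: 0000  = hex 0
  rows 4-7 [u,v=01]: 0000  = hex 0
  rows 8-11 [u,v=10]: 1100  = hex C
  rows 12-15 [u,v=11]: 1100  = hex C
Counterexample vector (row 0 .. row 15) = 0000000011001100
Output column grouped in 4s = 0000 0000 1100 1100 = 0x00CC
Convert to decimal digit by digit (value = value*16 + digit):
  0 -> 0
  0*16 + 0 = 0
  0*16 + 12 (C) = 12
  12*16 + 12 (C) = 204
Decimal = 204

204


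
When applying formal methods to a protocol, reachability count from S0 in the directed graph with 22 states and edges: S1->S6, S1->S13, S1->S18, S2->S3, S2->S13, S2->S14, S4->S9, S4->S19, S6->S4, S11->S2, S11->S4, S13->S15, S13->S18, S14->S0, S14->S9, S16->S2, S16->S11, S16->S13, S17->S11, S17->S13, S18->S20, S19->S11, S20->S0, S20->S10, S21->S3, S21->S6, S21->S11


BFS from S0:
  layer 0: {S0}
Reachable set: {S0}
Count = 1

1


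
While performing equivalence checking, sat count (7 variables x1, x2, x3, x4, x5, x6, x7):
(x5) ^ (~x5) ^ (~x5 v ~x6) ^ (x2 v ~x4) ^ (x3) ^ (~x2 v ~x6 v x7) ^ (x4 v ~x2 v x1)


CNF with 7 clauses over 7 vars (128 assignments).
An assignment satisfies CNF iff every clause has >=1 true literal.
Check each row (bits = x1,x2,x3,x4,x5,x6,x7; clause T/F shown):
  row 0 [0000000]: clauses=FTTTFTT -> 0
  row 1 [0000001]: clauses=FTTTFTT -> 0
  row 2 [0000010]: clauses=FTTTFTT -> 0
  row 3 [0000011]: clauses=FTTTFTT -> 0
  row 4 [0000100]: clauses=TFTTFTT -> 0
  (every remaining row is evaluated the same way; all 128 results are listed next)
Full result column, 8 rows per line (x1,x2,x3,x4 fixed per line; x5,x6,x7 runs 000..111 left to right):
  rows 0-7 [x1,x2,x3,x4=0000]: 00000000  (ones: 0)
  rows 8-15 [x1,x2,x3,x4=0001]: 00000000  (ones: 0)
  rows 16-23 [x1,x2,x3,x4=0010]: 00000000  (ones: 0)
  rows 24-31 [x1,x2,x3,x4=0011]: 00000000  (ones: 0)
  rows 32-39 [x1,x2,x3,x4=0100]: 00000000  (ones: 0)
  rows 40-47 [x1,x2,x3,x4=0101]: 00000000  (ones: 0)
  rows 48-55 [x1,x2,x3,x4=0110]: 00000000  (ones: 0)
  rows 56-63 [x1,x2,x3,x4=0111]: 00000000  (ones: 0)
  rows 64-71 [x1,x2,x3,x4=1000]: 00000000  (ones: 0)
  rows 72-79 [x1,x2,x3,x4=1001]: 00000000  (ones: 0)
  rows 80-87 [x1,x2,x3,x4=1010]: 00000000  (ones: 0)
  rows 88-95 [x1,x2,x3,x4=1011]: 00000000  (ones: 0)
  rows 96-103 [x1,x2,x3,x4=1100]: 00000000  (ones: 0)
  rows 104-111 [x1,x2,x3,x4=1101]: 00000000  (ones: 0)
  rows 112-119 [x1,x2,x3,x4=1110]: 00000000  (ones: 0)
  rows 120-127 [x1,x2,x3,x4=1111]: 00000000  (ones: 0)
Satisfying assignments = 0+0+0+0+0+0+0+0+0+0+0+0+0+0+0+0 = 0

0


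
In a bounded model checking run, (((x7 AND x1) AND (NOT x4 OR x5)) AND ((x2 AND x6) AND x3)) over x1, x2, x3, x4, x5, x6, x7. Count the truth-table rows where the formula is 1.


Formula: (((x7 AND x1) AND (NOT x4 OR x5)) AND ((x2 AND x6) AND x3)) over 7 vars (128 rows)
Evaluate each row (x1, x2, x3, x4, x5, x6, x7 as bits, MSB first):
  row 0 [0000000]: (((0 AND 0) AND (NOT 0 OR 0)) AND ((0 AND 0) AND 0)) -> 0
  row 1 [0000001]: (((1 AND 0) AND (NOT 0 OR 0)) AND ((0 AND 0) AND 0)) -> 0
  row 2 [0000010]: (((0 AND 0) AND (NOT 0 OR 0)) AND ((0 AND 1) AND 0)) -> 0
  row 3 [0000011]: (((1 AND 0) AND (NOT 0 OR 0)) AND ((0 AND 1) AND 0)) -> 0
  row 4 [0000100]: (((0 AND 0) AND (NOT 0 OR 1)) AND ((0 AND 0) AND 0)) -> 0
  (every remaining row is evaluated the same way; all 128 results are listed next)
Full result column, 8 rows per line (x1,x2,x3,x4 fixed per line; x5,x6,x7 runs 000..111 left to right):
  rows 0-7 [x1,x2,x3,x4=0000]: 00000000  (ones: 0)
  rows 8-15 [x1,x2,x3,x4=0001]: 00000000  (ones: 0)
  rows 16-23 [x1,x2,x3,x4=0010]: 00000000  (ones: 0)
  rows 24-31 [x1,x2,x3,x4=0011]: 00000000  (ones: 0)
  rows 32-39 [x1,x2,x3,x4=0100]: 00000000  (ones: 0)
  rows 40-47 [x1,x2,x3,x4=0101]: 00000000  (ones: 0)
  rows 48-55 [x1,x2,x3,x4=0110]: 00000000  (ones: 0)
  rows 56-63 [x1,x2,x3,x4=0111]: 00000000  (ones: 0)
  rows 64-71 [x1,x2,x3,x4=1000]: 00000000  (ones: 0)
  rows 72-79 [x1,x2,x3,x4=1001]: 00000000  (ones: 0)
  rows 80-87 [x1,x2,x3,x4=1010]: 00000000  (ones: 0)
  rows 88-95 [x1,x2,x3,x4=1011]: 00000000  (ones: 0)
  rows 96-103 [x1,x2,x3,x4=1100]: 00000000  (ones: 0)
  rows 104-111 [x1,x2,x3,x4=1101]: 00000000  (ones: 0)
  rows 112-119 [x1,x2,x3,x4=1110]: 00010001  (ones: 2)
  rows 120-127 [x1,x2,x3,x4=1111]: 00000001  (ones: 1)
Count of 1-rows = 0+0+0+0+0+0+0+0+0+0+0+0+0+0+2+1 = 3

3


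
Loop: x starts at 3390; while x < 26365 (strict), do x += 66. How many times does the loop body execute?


Step 1: x goes from 3390 toward 26365 by 66; the body runs while x<26365, so iterations = ceil((bound-start)/step)
Step 2: Distance=22975
Step 3: ceil(22975/66)=349

349


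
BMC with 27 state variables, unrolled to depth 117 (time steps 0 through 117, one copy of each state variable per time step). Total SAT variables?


BMC unrolls to depth k, creating one copy of each state var for steps 0..k.
Step count = 117 + 1 = 118 (steps 0 through 117)
Vars per step = 27
Total = 27 * 118 = 3186

3186


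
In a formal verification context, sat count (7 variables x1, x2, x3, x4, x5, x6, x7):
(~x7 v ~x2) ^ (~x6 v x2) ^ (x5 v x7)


CNF with 3 clauses over 7 vars (128 assignments).
An assignment satisfies CNF iff every clause has >=1 true literal.
Check each row (bits = x1,x2,x3,x4,x5,x6,x7; clause T/F shown):
  row 0 [0000000]: clauses=TTF -> 0
  row 1 [0000001]: clauses=TTT -> 1
  row 2 [0000010]: clauses=TFF -> 0
  row 3 [0000011]: clauses=TFT -> 0
  row 4 [0000100]: clauses=TTT -> 1
  (every remaining row is evaluated the same way; all 128 results are listed next)
Full result column, 8 rows per line (x1,x2,x3,x4 fixed per line; x5,x6,x7 runs 000..111 left to right):
  rows 0-7 [x1,x2,x3,x4=0000]: 01001100  (ones: 3)
  rows 8-15 [x1,x2,x3,x4=0001]: 01001100  (ones: 3)
  rows 16-23 [x1,x2,x3,x4=0010]: 01001100  (ones: 3)
  rows 24-31 [x1,x2,x3,x4=0011]: 01001100  (ones: 3)
  rows 32-39 [x1,x2,x3,x4=0100]: 00001010  (ones: 2)
  rows 40-47 [x1,x2,x3,x4=0101]: 00001010  (ones: 2)
  rows 48-55 [x1,x2,x3,x4=0110]: 00001010  (ones: 2)
  rows 56-63 [x1,x2,x3,x4=0111]: 00001010  (ones: 2)
  rows 64-71 [x1,x2,x3,x4=1000]: 01001100  (ones: 3)
  rows 72-79 [x1,x2,x3,x4=1001]: 01001100  (ones: 3)
  rows 80-87 [x1,x2,x3,x4=1010]: 01001100  (ones: 3)
  rows 88-95 [x1,x2,x3,x4=1011]: 01001100  (ones: 3)
  rows 96-103 [x1,x2,x3,x4=1100]: 00001010  (ones: 2)
  rows 104-111 [x1,x2,x3,x4=1101]: 00001010  (ones: 2)
  rows 112-119 [x1,x2,x3,x4=1110]: 00001010  (ones: 2)
  rows 120-127 [x1,x2,x3,x4=1111]: 00001010  (ones: 2)
Satisfying assignments = 3+3+3+3+2+2+2+2+3+3+3+3+2+2+2+2 = 40

40


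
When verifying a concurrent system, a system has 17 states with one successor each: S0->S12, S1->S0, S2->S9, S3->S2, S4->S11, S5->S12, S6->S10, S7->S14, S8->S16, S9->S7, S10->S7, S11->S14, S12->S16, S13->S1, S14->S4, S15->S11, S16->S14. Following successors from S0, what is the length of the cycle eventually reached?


Trace from S0 until a state repeats:
  S0 -> S12 -> S16 -> S14 -> S4 -> S11 -> S14
S14 first seen at step 3, revisited at step 6.
Cycle length = 6 - 3 = 3

3


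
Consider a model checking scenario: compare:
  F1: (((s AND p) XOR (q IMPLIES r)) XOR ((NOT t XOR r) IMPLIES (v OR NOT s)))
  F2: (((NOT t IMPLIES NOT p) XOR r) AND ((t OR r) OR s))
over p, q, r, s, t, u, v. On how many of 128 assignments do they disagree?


F1 = (((s AND p) XOR (q IMPLIES r)) XOR ((NOT t XOR r) IMPLIES (v OR NOT s)))
F2 = (((NOT t IMPLIES NOT p) XOR r) AND ((t OR r) OR s))
Evaluate both on each of 128 rows (bits = p,q,r,s,t,u,v):
  row 0 [0000000]: F1=0 F2=0 -> 0
  row 1 [0000001]: F1=0 F2=0 -> 0
  row 2 [0000010]: F1=0 F2=0 -> 0
  row 3 [0000011]: F1=0 F2=0 -> 0
  row 4 [0000100]: F1=0 F2=1 (differ) -> 1
  (every remaining row is evaluated the same way; all 128 results are listed next)
Full result column, 8 rows per line (p,q,r,s fixed per line; t,u,v runs 000..111 left to right):
  rows 0-7 [p,q,r,s=0000]: 00001111  (ones: 4)
  rows 8-15 [p,q,r,s=0001]: 01011111  (ones: 6)
  rows 16-23 [p,q,r,s=0010]: 00000000  (ones: 0)
  rows 24-31 [p,q,r,s=0011]: 00001010  (ones: 2)
  rows 32-39 [p,q,r,s=0100]: 11110000  (ones: 4)
  rows 40-47 [p,q,r,s=0101]: 10100000  (ones: 2)
  rows 48-55 [p,q,r,s=0110]: 00000000  (ones: 0)
  rows 56-63 [p,q,r,s=0111]: 00001010  (ones: 2)
  rows 64-71 [p,q,r,s=1000]: 00001111  (ones: 4)
  rows 72-79 [p,q,r,s=1001]: 01010000  (ones: 2)
  rows 80-87 [p,q,r,s=1010]: 11110000  (ones: 4)
  rows 88-95 [p,q,r,s=1011]: 00000101  (ones: 2)
  rows 96-103 [p,q,r,s=1100]: 11110000  (ones: 4)
  rows 104-111 [p,q,r,s=1101]: 10101111  (ones: 6)
  rows 112-119 [p,q,r,s=1110]: 11110000  (ones: 4)
  rows 120-127 [p,q,r,s=1111]: 00000101  (ones: 2)
Disagreements = 4+6+0+2+4+2+0+2+4+2+4+2+4+6+4+2 = 48

48


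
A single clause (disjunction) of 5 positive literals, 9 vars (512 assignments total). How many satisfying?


Step 1: Total=2^9=512
Step 2: Unsat when all 5 false: 2^4=16
Step 3: Sat=512-16=496

496


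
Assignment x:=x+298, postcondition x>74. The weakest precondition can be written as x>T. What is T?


Formula: wp(x:=E, P) = P[E/x] (substitute E for x in postcondition)
Step 1: Postcondition: x>74
Step 2: Substitute x+298 for x: x+298>74
Step 3: Solve for x: x > 74-298 = -224

-224


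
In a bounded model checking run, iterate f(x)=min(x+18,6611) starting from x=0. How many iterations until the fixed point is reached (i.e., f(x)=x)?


Step 1: x=0, cap=6611, increment=18
Step 2: x grows by 18 each step until capped at 6611; fixed point is x=6611
Step 3: iterations = ceil(6611/18) = 368

368


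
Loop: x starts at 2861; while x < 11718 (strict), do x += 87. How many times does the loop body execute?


Step 1: x goes from 2861 toward 11718 by 87; the body runs while x<11718, so iterations = ceil((bound-start)/step)
Step 2: Distance=8857
Step 3: ceil(8857/87)=102

102


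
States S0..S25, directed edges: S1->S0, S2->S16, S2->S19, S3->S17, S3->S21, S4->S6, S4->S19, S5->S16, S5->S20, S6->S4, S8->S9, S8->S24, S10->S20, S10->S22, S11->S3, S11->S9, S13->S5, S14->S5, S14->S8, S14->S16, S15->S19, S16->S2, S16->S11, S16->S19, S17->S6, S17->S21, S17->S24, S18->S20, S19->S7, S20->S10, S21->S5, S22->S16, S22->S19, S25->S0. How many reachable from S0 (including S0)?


BFS from S0:
  layer 0: {S0}
Reachable set: {S0}
Count = 1

1


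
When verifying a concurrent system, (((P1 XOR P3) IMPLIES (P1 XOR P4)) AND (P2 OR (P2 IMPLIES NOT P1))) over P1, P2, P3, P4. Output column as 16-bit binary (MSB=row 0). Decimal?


Formula: (((P1 XOR P3) IMPLIES (P1 XOR P4)) AND (P2 OR (P2 IMPLIES NOT P1))) over P1, P2, P3, P4 (16 rows)
Evaluate each row (bits = P1,P2,P3,P4, MSB first):
  row 0 [0000]: (((0 XOR 0) IMPLIES (0 XOR 0)) AND (0 OR (0 IMPLIES NOT 0))) -> 1
  row 1 [0001]: (((0 XOR 0) IMPLIES (0 XOR 1)) AND (0 OR (0 IMPLIES NOT 0))) -> 1
  row 2 [0010]: (((0 XOR 1) IMPLIES (0 XOR 0)) AND (0 OR (0 IMPLIES NOT 0))) -> 0
  row 3 [0011]: (((0 XOR 1) IMPLIES (0 XOR 1)) AND (0 OR (0 IMPLIES NOT 0))) -> 1
  row 4 [0100]: (((0 XOR 0) IMPLIES (0 XOR 0)) AND (1 OR (1 IMPLIES NOT 0))) -> 1
  row 5 [0101]: (((0 XOR 0) IMPLIES (0 XOR 1)) AND (1 OR (1 IMPLIES NOT 0))) -> 1
  row 6 [0110]: (((0 XOR 1) IMPLIES (0 XOR 0)) AND (1 OR (1 IMPLIES NOT 0))) -> 0
  row 7 [0111]: (((0 XOR 1) IMPLIES (0 XOR 1)) AND (1 OR (1 IMPLIES NOT 0))) -> 1
  row 8 [1000]: (((1 XOR 0) IMPLIES (1 XOR 0)) AND (0 OR (0 IMPLIES NOT 1))) -> 1
  row 9 [1001]: (((1 XOR 0) IMPLIES (1 XOR 1)) AND (0 OR (0 IMPLIES NOT 1))) -> 0
  row 10 [1010]: (((1 XOR 1) IMPLIES (1 XOR 0)) AND (0 OR (0 IMPLIES NOT 1))) -> 1
  row 11 [1011]: (((1 XOR 1) IMPLIES (1 XOR 1)) AND (0 OR (0 IMPLIES NOT 1))) -> 1
  row 12 [1100]: (((1 XOR 0) IMPLIES (1 XOR 0)) AND (1 OR (1 IMPLIES NOT 1))) -> 1
  row 13 [1101]: (((1 XOR 0) IMPLIES (1 XOR 1)) AND (1 OR (1 IMPLIES NOT 1))) -> 0
  row 14 [1110]: (((1 XOR 1) IMPLIES (1 XOR 0)) AND (1 OR (1 IMPLIES NOT 1))) -> 1
  row 15 [1111]: (((1 XOR 1) IMPLIES (1 XOR 1)) AND (1 OR (1 IMPLIES NOT 1))) -> 1
Full result column, 4 rows per line (P1,P2 fixed per line; P3,P4 runs 00..11 left to right):
  rows 0-3 [P1,P2=00]: 1101  = hex D
  rows 4-7 [P1,P2=01]: 1101  = hex D
  rows 8-11 [P1,P2=10]: 1011  = hex B
  rows 12-15 [P1,P2=11]: 1011  = hex B
Output column (row 0 .. row 15) = 1101110110111011
Output column grouped in 4s = 1101 1101 1011 1011 = 0xDDBB
Convert to decimal digit by digit (value = value*16 + digit):
  D -> 13
  13*16 + 13 (D) = 221
  221*16 + 11 (B) = 3547
  3547*16 + 11 (B) = 56763
Decimal = 56763

56763
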